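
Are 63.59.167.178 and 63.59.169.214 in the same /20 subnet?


Mask: 255.255.240.0
63.59.167.178 AND mask = 63.59.160.0
63.59.169.214 AND mask = 63.59.160.0
Yes, same subnet (63.59.160.0)


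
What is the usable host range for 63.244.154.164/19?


Network: 63.244.128.0
Broadcast: 63.244.159.255
First usable = network + 1
Last usable = broadcast - 1
Range: 63.244.128.1 to 63.244.159.254


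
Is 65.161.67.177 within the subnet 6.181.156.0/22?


Subnet network: 6.181.156.0
Test IP AND mask: 65.161.64.0
No, 65.161.67.177 is not in 6.181.156.0/22


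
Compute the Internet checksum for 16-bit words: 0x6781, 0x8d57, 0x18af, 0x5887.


Sum all words (with carry folding):
+ 0x6781 = 0x6781
+ 0x8d57 = 0xf4d8
+ 0x18af = 0x0d88
+ 0x5887 = 0x660f
One's complement: ~0x660f
Checksum = 0x99f0


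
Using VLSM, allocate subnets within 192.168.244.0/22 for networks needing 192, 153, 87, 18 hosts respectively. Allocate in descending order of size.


192 hosts -> /24 (254 usable): 192.168.244.0/24
153 hosts -> /24 (254 usable): 192.168.245.0/24
87 hosts -> /25 (126 usable): 192.168.246.0/25
18 hosts -> /27 (30 usable): 192.168.246.128/27
Allocation: 192.168.244.0/24 (192 hosts, 254 usable); 192.168.245.0/24 (153 hosts, 254 usable); 192.168.246.0/25 (87 hosts, 126 usable); 192.168.246.128/27 (18 hosts, 30 usable)


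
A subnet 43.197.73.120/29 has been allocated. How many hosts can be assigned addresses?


Host bits = 32 - 29 = 3
Total addresses = 2^3 = 8
Usable = total - 2 (network and broadcast)
Usable hosts: 6


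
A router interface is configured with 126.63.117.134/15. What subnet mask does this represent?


/15 means 15 network bits, 17 host bits
Binary: 11111111111111100000000000000000
Mask: 255.254.0.0


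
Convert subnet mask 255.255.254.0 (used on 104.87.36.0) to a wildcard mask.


Subnet mask: 255.255.254.0
Wildcard = 255.255.255.255 - subnet mask
255 - 255 = 0
255 - 255 = 0
255 - 254 = 1
255 - 0 = 255
Wildcard: 0.0.1.255


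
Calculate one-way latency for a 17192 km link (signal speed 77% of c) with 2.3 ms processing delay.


Speed = 0.77 * 3e5 km/s = 231000 km/s
Propagation delay = 17192 / 231000 = 0.0744 s = 74.4242 ms
Processing delay = 2.3 ms
Total one-way latency = 76.7242 ms


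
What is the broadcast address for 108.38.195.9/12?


Network: 108.32.0.0/12
Host bits = 20
Set all host bits to 1:
Broadcast: 108.47.255.255


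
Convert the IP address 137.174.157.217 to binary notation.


137 = 10001001
174 = 10101110
157 = 10011101
217 = 11011001
Binary: 10001001.10101110.10011101.11011001


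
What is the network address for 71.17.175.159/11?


IP:   01000111.00010001.10101111.10011111
Mask: 11111111.11100000.00000000.00000000
AND operation:
Net:  01000111.00000000.00000000.00000000
Network: 71.0.0.0/11


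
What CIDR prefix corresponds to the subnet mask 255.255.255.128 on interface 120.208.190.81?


Binary: 11111111.11111111.11111111.10000000
Count leading 1s
Prefix: /25


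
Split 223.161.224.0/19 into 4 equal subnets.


New prefix = 19 + 2 = 21
Each subnet has 2048 addresses
  223.161.224.0/21
  223.161.232.0/21
  223.161.240.0/21
  223.161.248.0/21
Subnets: 223.161.224.0/21, 223.161.232.0/21, 223.161.240.0/21, 223.161.248.0/21


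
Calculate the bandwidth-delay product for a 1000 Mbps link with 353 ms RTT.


BDP = bandwidth * RTT
= 1000 Mbps * 353 ms
= 1000 * 1e6 * 353 / 1000 bits
= 353000000 bits
= 44125000 bytes
= 43090.8203 KB
BDP = 353000000 bits (44125000 bytes)


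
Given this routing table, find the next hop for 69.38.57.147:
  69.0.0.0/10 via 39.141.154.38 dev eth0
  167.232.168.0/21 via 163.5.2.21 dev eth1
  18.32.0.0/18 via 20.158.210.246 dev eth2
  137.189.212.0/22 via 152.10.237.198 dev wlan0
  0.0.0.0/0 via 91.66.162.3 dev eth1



Longest prefix match for 69.38.57.147:
  /10 69.0.0.0: MATCH
  /21 167.232.168.0: no
  /18 18.32.0.0: no
  /22 137.189.212.0: no
  /0 0.0.0.0: MATCH
Selected: next-hop 39.141.154.38 via eth0 (matched /10)


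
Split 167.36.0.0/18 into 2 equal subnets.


New prefix = 18 + 1 = 19
Each subnet has 8192 addresses
  167.36.0.0/19
  167.36.32.0/19
Subnets: 167.36.0.0/19, 167.36.32.0/19


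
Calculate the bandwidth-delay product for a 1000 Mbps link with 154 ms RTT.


BDP = bandwidth * RTT
= 1000 Mbps * 154 ms
= 1000 * 1e6 * 154 / 1000 bits
= 154000000 bits
= 19250000 bytes
= 18798.8281 KB
BDP = 154000000 bits (19250000 bytes)


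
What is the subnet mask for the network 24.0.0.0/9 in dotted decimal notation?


/9 means 9 network bits, 23 host bits
Binary: 11111111100000000000000000000000
Mask: 255.128.0.0


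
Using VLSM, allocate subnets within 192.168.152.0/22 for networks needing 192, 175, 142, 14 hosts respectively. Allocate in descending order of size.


192 hosts -> /24 (254 usable): 192.168.152.0/24
175 hosts -> /24 (254 usable): 192.168.153.0/24
142 hosts -> /24 (254 usable): 192.168.154.0/24
14 hosts -> /28 (14 usable): 192.168.155.0/28
Allocation: 192.168.152.0/24 (192 hosts, 254 usable); 192.168.153.0/24 (175 hosts, 254 usable); 192.168.154.0/24 (142 hosts, 254 usable); 192.168.155.0/28 (14 hosts, 14 usable)


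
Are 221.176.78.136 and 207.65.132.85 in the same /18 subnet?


Mask: 255.255.192.0
221.176.78.136 AND mask = 221.176.64.0
207.65.132.85 AND mask = 207.65.128.0
No, different subnets (221.176.64.0 vs 207.65.128.0)


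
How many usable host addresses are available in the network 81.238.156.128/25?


Host bits = 32 - 25 = 7
Total addresses = 2^7 = 128
Usable = total - 2 (network and broadcast)
Usable hosts: 126


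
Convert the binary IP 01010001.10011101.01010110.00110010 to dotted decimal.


01010001 = 81
10011101 = 157
01010110 = 86
00110010 = 50
IP: 81.157.86.50


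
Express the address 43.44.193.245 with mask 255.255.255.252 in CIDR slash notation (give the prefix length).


Binary: 11111111.11111111.11111111.11111100
Count leading 1s
Prefix: /30


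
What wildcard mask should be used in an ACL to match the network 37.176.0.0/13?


Subnet mask: 255.248.0.0
Wildcard = 255.255.255.255 - subnet mask
255 - 255 = 0
255 - 248 = 7
255 - 0 = 255
255 - 0 = 255
Wildcard: 0.7.255.255


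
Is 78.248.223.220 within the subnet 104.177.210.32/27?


Subnet network: 104.177.210.32
Test IP AND mask: 78.248.223.192
No, 78.248.223.220 is not in 104.177.210.32/27


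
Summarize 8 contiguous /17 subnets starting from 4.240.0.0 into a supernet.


Original prefix: /17
Number of subnets: 8 = 2^3
New prefix = 17 - 3 = 14
Supernet: 4.240.0.0/14


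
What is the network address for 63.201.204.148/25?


IP:   00111111.11001001.11001100.10010100
Mask: 11111111.11111111.11111111.10000000
AND operation:
Net:  00111111.11001001.11001100.10000000
Network: 63.201.204.128/25


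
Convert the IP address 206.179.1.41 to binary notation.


206 = 11001110
179 = 10110011
1 = 00000001
41 = 00101001
Binary: 11001110.10110011.00000001.00101001


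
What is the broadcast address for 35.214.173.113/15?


Network: 35.214.0.0/15
Host bits = 17
Set all host bits to 1:
Broadcast: 35.215.255.255


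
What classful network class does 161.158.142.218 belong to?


First octet: 161
Binary: 10100001
10xxxxxx -> Class B (128-191)
Class B, default mask 255.255.0.0 (/16)


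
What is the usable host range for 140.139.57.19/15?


Network: 140.138.0.0
Broadcast: 140.139.255.255
First usable = network + 1
Last usable = broadcast - 1
Range: 140.138.0.1 to 140.139.255.254


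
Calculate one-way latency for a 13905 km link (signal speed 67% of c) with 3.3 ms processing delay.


Speed = 0.67 * 3e5 km/s = 201000 km/s
Propagation delay = 13905 / 201000 = 0.0692 s = 69.1791 ms
Processing delay = 3.3 ms
Total one-way latency = 72.4791 ms


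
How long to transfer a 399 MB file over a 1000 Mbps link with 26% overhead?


Effective throughput = 1000 * (1 - 26/100) = 740 Mbps
File size in Mb = 399 * 8 = 3192 Mb
Time = 3192 / 740
Time = 4.3135 seconds


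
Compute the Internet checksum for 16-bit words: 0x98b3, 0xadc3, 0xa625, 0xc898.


Sum all words (with carry folding):
+ 0x98b3 = 0x98b3
+ 0xadc3 = 0x4677
+ 0xa625 = 0xec9c
+ 0xc898 = 0xb535
One's complement: ~0xb535
Checksum = 0x4aca


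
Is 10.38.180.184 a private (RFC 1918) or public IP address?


RFC 1918 private ranges:
  10.0.0.0/8 (10.0.0.0 - 10.255.255.255)
  172.16.0.0/12 (172.16.0.0 - 172.31.255.255)
  192.168.0.0/16 (192.168.0.0 - 192.168.255.255)
Private (in 10.0.0.0/8)


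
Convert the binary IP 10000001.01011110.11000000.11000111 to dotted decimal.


10000001 = 129
01011110 = 94
11000000 = 192
11000111 = 199
IP: 129.94.192.199


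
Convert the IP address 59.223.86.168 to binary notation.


59 = 00111011
223 = 11011111
86 = 01010110
168 = 10101000
Binary: 00111011.11011111.01010110.10101000


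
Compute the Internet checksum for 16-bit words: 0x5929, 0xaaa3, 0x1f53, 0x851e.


Sum all words (with carry folding):
+ 0x5929 = 0x5929
+ 0xaaa3 = 0x03cd
+ 0x1f53 = 0x2320
+ 0x851e = 0xa83e
One's complement: ~0xa83e
Checksum = 0x57c1


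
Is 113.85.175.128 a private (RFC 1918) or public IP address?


RFC 1918 private ranges:
  10.0.0.0/8 (10.0.0.0 - 10.255.255.255)
  172.16.0.0/12 (172.16.0.0 - 172.31.255.255)
  192.168.0.0/16 (192.168.0.0 - 192.168.255.255)
Public (not in any RFC 1918 range)


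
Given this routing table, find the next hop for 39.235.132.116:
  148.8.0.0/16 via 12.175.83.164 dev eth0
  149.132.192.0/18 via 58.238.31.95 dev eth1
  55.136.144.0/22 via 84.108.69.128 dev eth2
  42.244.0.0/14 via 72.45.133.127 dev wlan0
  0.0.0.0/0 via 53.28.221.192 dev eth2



Longest prefix match for 39.235.132.116:
  /16 148.8.0.0: no
  /18 149.132.192.0: no
  /22 55.136.144.0: no
  /14 42.244.0.0: no
  /0 0.0.0.0: MATCH
Selected: next-hop 53.28.221.192 via eth2 (matched /0)


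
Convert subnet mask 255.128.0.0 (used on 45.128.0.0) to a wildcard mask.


Subnet mask: 255.128.0.0
Wildcard = 255.255.255.255 - subnet mask
255 - 255 = 0
255 - 128 = 127
255 - 0 = 255
255 - 0 = 255
Wildcard: 0.127.255.255


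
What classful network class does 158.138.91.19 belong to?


First octet: 158
Binary: 10011110
10xxxxxx -> Class B (128-191)
Class B, default mask 255.255.0.0 (/16)


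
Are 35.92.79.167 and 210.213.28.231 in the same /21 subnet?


Mask: 255.255.248.0
35.92.79.167 AND mask = 35.92.72.0
210.213.28.231 AND mask = 210.213.24.0
No, different subnets (35.92.72.0 vs 210.213.24.0)


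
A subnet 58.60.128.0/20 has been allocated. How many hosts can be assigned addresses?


Host bits = 32 - 20 = 12
Total addresses = 2^12 = 4096
Usable = total - 2 (network and broadcast)
Usable hosts: 4094


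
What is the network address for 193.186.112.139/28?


IP:   11000001.10111010.01110000.10001011
Mask: 11111111.11111111.11111111.11110000
AND operation:
Net:  11000001.10111010.01110000.10000000
Network: 193.186.112.128/28


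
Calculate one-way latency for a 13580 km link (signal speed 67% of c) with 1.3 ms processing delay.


Speed = 0.67 * 3e5 km/s = 201000 km/s
Propagation delay = 13580 / 201000 = 0.0676 s = 67.5622 ms
Processing delay = 1.3 ms
Total one-way latency = 68.8622 ms


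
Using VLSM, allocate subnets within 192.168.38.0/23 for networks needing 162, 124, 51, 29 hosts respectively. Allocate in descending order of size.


162 hosts -> /24 (254 usable): 192.168.38.0/24
124 hosts -> /25 (126 usable): 192.168.39.0/25
51 hosts -> /26 (62 usable): 192.168.39.128/26
29 hosts -> /27 (30 usable): 192.168.39.192/27
Allocation: 192.168.38.0/24 (162 hosts, 254 usable); 192.168.39.0/25 (124 hosts, 126 usable); 192.168.39.128/26 (51 hosts, 62 usable); 192.168.39.192/27 (29 hosts, 30 usable)


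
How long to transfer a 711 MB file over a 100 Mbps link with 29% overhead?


Effective throughput = 100 * (1 - 29/100) = 71 Mbps
File size in Mb = 711 * 8 = 5688 Mb
Time = 5688 / 71
Time = 80.1127 seconds


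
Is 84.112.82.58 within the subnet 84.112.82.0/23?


Subnet network: 84.112.82.0
Test IP AND mask: 84.112.82.0
Yes, 84.112.82.58 is in 84.112.82.0/23


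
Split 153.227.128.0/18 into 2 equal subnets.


New prefix = 18 + 1 = 19
Each subnet has 8192 addresses
  153.227.128.0/19
  153.227.160.0/19
Subnets: 153.227.128.0/19, 153.227.160.0/19


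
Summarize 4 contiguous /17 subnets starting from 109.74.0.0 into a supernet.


Original prefix: /17
Number of subnets: 4 = 2^2
New prefix = 17 - 2 = 15
Supernet: 109.74.0.0/15


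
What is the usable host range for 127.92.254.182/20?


Network: 127.92.240.0
Broadcast: 127.92.255.255
First usable = network + 1
Last usable = broadcast - 1
Range: 127.92.240.1 to 127.92.255.254


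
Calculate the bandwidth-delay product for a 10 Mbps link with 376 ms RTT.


BDP = bandwidth * RTT
= 10 Mbps * 376 ms
= 10 * 1e6 * 376 / 1000 bits
= 3760000 bits
= 470000 bytes
= 458.9844 KB
BDP = 3760000 bits (470000 bytes)


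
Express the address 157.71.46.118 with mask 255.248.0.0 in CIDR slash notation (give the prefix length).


Binary: 11111111.11111000.00000000.00000000
Count leading 1s
Prefix: /13


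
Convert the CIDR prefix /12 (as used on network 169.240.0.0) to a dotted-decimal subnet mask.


/12 means 12 network bits, 20 host bits
Binary: 11111111111100000000000000000000
Mask: 255.240.0.0


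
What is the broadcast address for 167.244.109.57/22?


Network: 167.244.108.0/22
Host bits = 10
Set all host bits to 1:
Broadcast: 167.244.111.255


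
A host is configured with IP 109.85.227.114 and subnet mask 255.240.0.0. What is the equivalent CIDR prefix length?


Binary: 11111111.11110000.00000000.00000000
Count leading 1s
Prefix: /12


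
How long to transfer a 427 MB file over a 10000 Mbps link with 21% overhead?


Effective throughput = 10000 * (1 - 21/100) = 7900 Mbps
File size in Mb = 427 * 8 = 3416 Mb
Time = 3416 / 7900
Time = 0.4324 seconds


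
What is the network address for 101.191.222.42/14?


IP:   01100101.10111111.11011110.00101010
Mask: 11111111.11111100.00000000.00000000
AND operation:
Net:  01100101.10111100.00000000.00000000
Network: 101.188.0.0/14


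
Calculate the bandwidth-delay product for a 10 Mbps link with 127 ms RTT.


BDP = bandwidth * RTT
= 10 Mbps * 127 ms
= 10 * 1e6 * 127 / 1000 bits
= 1270000 bits
= 158750 bytes
= 155.0293 KB
BDP = 1270000 bits (158750 bytes)


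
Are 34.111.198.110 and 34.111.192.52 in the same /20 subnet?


Mask: 255.255.240.0
34.111.198.110 AND mask = 34.111.192.0
34.111.192.52 AND mask = 34.111.192.0
Yes, same subnet (34.111.192.0)


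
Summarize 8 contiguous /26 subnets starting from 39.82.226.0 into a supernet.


Original prefix: /26
Number of subnets: 8 = 2^3
New prefix = 26 - 3 = 23
Supernet: 39.82.226.0/23


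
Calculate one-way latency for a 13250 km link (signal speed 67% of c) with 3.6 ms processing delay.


Speed = 0.67 * 3e5 km/s = 201000 km/s
Propagation delay = 13250 / 201000 = 0.0659 s = 65.9204 ms
Processing delay = 3.6 ms
Total one-way latency = 69.5204 ms


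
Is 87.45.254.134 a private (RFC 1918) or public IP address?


RFC 1918 private ranges:
  10.0.0.0/8 (10.0.0.0 - 10.255.255.255)
  172.16.0.0/12 (172.16.0.0 - 172.31.255.255)
  192.168.0.0/16 (192.168.0.0 - 192.168.255.255)
Public (not in any RFC 1918 range)


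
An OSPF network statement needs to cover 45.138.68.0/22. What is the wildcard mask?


Subnet mask: 255.255.252.0
Wildcard = 255.255.255.255 - subnet mask
255 - 255 = 0
255 - 255 = 0
255 - 252 = 3
255 - 0 = 255
Wildcard: 0.0.3.255


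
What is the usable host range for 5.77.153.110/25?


Network: 5.77.153.0
Broadcast: 5.77.153.127
First usable = network + 1
Last usable = broadcast - 1
Range: 5.77.153.1 to 5.77.153.126


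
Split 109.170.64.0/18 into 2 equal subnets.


New prefix = 18 + 1 = 19
Each subnet has 8192 addresses
  109.170.64.0/19
  109.170.96.0/19
Subnets: 109.170.64.0/19, 109.170.96.0/19


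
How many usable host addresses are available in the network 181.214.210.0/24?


Host bits = 32 - 24 = 8
Total addresses = 2^8 = 256
Usable = total - 2 (network and broadcast)
Usable hosts: 254


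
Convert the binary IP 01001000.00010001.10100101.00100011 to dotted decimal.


01001000 = 72
00010001 = 17
10100101 = 165
00100011 = 35
IP: 72.17.165.35


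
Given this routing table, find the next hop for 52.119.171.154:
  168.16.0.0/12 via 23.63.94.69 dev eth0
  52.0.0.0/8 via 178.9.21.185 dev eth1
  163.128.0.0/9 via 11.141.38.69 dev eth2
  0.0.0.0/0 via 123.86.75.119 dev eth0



Longest prefix match for 52.119.171.154:
  /12 168.16.0.0: no
  /8 52.0.0.0: MATCH
  /9 163.128.0.0: no
  /0 0.0.0.0: MATCH
Selected: next-hop 178.9.21.185 via eth1 (matched /8)


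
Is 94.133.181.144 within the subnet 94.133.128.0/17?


Subnet network: 94.133.128.0
Test IP AND mask: 94.133.128.0
Yes, 94.133.181.144 is in 94.133.128.0/17


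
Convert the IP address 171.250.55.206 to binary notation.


171 = 10101011
250 = 11111010
55 = 00110111
206 = 11001110
Binary: 10101011.11111010.00110111.11001110


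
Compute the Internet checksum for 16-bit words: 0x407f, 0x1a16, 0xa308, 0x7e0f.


Sum all words (with carry folding):
+ 0x407f = 0x407f
+ 0x1a16 = 0x5a95
+ 0xa308 = 0xfd9d
+ 0x7e0f = 0x7bad
One's complement: ~0x7bad
Checksum = 0x8452


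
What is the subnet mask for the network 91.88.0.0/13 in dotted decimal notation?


/13 means 13 network bits, 19 host bits
Binary: 11111111111110000000000000000000
Mask: 255.248.0.0


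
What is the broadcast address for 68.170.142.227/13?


Network: 68.168.0.0/13
Host bits = 19
Set all host bits to 1:
Broadcast: 68.175.255.255


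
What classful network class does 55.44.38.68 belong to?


First octet: 55
Binary: 00110111
0xxxxxxx -> Class A (1-126)
Class A, default mask 255.0.0.0 (/8)


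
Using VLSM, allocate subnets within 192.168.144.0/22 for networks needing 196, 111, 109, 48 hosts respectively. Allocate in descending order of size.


196 hosts -> /24 (254 usable): 192.168.144.0/24
111 hosts -> /25 (126 usable): 192.168.145.0/25
109 hosts -> /25 (126 usable): 192.168.145.128/25
48 hosts -> /26 (62 usable): 192.168.146.0/26
Allocation: 192.168.144.0/24 (196 hosts, 254 usable); 192.168.145.0/25 (111 hosts, 126 usable); 192.168.145.128/25 (109 hosts, 126 usable); 192.168.146.0/26 (48 hosts, 62 usable)


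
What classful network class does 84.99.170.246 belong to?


First octet: 84
Binary: 01010100
0xxxxxxx -> Class A (1-126)
Class A, default mask 255.0.0.0 (/8)


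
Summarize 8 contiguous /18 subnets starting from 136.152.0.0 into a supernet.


Original prefix: /18
Number of subnets: 8 = 2^3
New prefix = 18 - 3 = 15
Supernet: 136.152.0.0/15


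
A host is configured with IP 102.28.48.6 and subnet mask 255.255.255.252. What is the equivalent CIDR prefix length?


Binary: 11111111.11111111.11111111.11111100
Count leading 1s
Prefix: /30


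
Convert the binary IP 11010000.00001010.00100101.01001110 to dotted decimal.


11010000 = 208
00001010 = 10
00100101 = 37
01001110 = 78
IP: 208.10.37.78


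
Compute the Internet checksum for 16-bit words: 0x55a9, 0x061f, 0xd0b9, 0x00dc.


Sum all words (with carry folding):
+ 0x55a9 = 0x55a9
+ 0x061f = 0x5bc8
+ 0xd0b9 = 0x2c82
+ 0x00dc = 0x2d5e
One's complement: ~0x2d5e
Checksum = 0xd2a1


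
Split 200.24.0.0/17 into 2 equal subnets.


New prefix = 17 + 1 = 18
Each subnet has 16384 addresses
  200.24.0.0/18
  200.24.64.0/18
Subnets: 200.24.0.0/18, 200.24.64.0/18


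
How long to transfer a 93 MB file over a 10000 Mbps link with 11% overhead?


Effective throughput = 10000 * (1 - 11/100) = 8900 Mbps
File size in Mb = 93 * 8 = 744 Mb
Time = 744 / 8900
Time = 0.0836 seconds


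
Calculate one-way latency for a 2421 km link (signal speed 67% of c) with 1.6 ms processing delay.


Speed = 0.67 * 3e5 km/s = 201000 km/s
Propagation delay = 2421 / 201000 = 0.012 s = 12.0448 ms
Processing delay = 1.6 ms
Total one-way latency = 13.6448 ms


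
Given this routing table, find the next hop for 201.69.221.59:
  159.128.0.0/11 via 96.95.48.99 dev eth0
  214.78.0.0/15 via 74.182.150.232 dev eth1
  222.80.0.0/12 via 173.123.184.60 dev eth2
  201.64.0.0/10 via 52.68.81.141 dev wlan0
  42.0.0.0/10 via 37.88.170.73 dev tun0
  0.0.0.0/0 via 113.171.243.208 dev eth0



Longest prefix match for 201.69.221.59:
  /11 159.128.0.0: no
  /15 214.78.0.0: no
  /12 222.80.0.0: no
  /10 201.64.0.0: MATCH
  /10 42.0.0.0: no
  /0 0.0.0.0: MATCH
Selected: next-hop 52.68.81.141 via wlan0 (matched /10)


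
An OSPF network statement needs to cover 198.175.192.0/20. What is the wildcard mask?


Subnet mask: 255.255.240.0
Wildcard = 255.255.255.255 - subnet mask
255 - 255 = 0
255 - 255 = 0
255 - 240 = 15
255 - 0 = 255
Wildcard: 0.0.15.255


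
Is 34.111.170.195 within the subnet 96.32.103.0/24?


Subnet network: 96.32.103.0
Test IP AND mask: 34.111.170.0
No, 34.111.170.195 is not in 96.32.103.0/24


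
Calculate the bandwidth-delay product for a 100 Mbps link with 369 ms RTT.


BDP = bandwidth * RTT
= 100 Mbps * 369 ms
= 100 * 1e6 * 369 / 1000 bits
= 36900000 bits
= 4612500 bytes
= 4504.3945 KB
BDP = 36900000 bits (4612500 bytes)


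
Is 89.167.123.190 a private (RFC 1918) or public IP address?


RFC 1918 private ranges:
  10.0.0.0/8 (10.0.0.0 - 10.255.255.255)
  172.16.0.0/12 (172.16.0.0 - 172.31.255.255)
  192.168.0.0/16 (192.168.0.0 - 192.168.255.255)
Public (not in any RFC 1918 range)


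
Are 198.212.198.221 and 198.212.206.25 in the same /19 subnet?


Mask: 255.255.224.0
198.212.198.221 AND mask = 198.212.192.0
198.212.206.25 AND mask = 198.212.192.0
Yes, same subnet (198.212.192.0)


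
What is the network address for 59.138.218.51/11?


IP:   00111011.10001010.11011010.00110011
Mask: 11111111.11100000.00000000.00000000
AND operation:
Net:  00111011.10000000.00000000.00000000
Network: 59.128.0.0/11


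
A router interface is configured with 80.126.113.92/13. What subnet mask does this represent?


/13 means 13 network bits, 19 host bits
Binary: 11111111111110000000000000000000
Mask: 255.248.0.0


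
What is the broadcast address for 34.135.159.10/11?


Network: 34.128.0.0/11
Host bits = 21
Set all host bits to 1:
Broadcast: 34.159.255.255


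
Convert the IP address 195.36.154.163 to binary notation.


195 = 11000011
36 = 00100100
154 = 10011010
163 = 10100011
Binary: 11000011.00100100.10011010.10100011


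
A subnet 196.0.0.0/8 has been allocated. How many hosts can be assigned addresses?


Host bits = 32 - 8 = 24
Total addresses = 2^24 = 16777216
Usable = total - 2 (network and broadcast)
Usable hosts: 16777214


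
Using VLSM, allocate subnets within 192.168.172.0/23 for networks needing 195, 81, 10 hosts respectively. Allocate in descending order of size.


195 hosts -> /24 (254 usable): 192.168.172.0/24
81 hosts -> /25 (126 usable): 192.168.173.0/25
10 hosts -> /28 (14 usable): 192.168.173.128/28
Allocation: 192.168.172.0/24 (195 hosts, 254 usable); 192.168.173.0/25 (81 hosts, 126 usable); 192.168.173.128/28 (10 hosts, 14 usable)


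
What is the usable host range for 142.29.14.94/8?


Network: 142.0.0.0
Broadcast: 142.255.255.255
First usable = network + 1
Last usable = broadcast - 1
Range: 142.0.0.1 to 142.255.255.254


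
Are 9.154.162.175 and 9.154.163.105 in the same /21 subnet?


Mask: 255.255.248.0
9.154.162.175 AND mask = 9.154.160.0
9.154.163.105 AND mask = 9.154.160.0
Yes, same subnet (9.154.160.0)


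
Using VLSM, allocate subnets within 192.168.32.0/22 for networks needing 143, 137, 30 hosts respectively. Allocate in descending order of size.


143 hosts -> /24 (254 usable): 192.168.32.0/24
137 hosts -> /24 (254 usable): 192.168.33.0/24
30 hosts -> /27 (30 usable): 192.168.34.0/27
Allocation: 192.168.32.0/24 (143 hosts, 254 usable); 192.168.33.0/24 (137 hosts, 254 usable); 192.168.34.0/27 (30 hosts, 30 usable)


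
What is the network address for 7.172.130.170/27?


IP:   00000111.10101100.10000010.10101010
Mask: 11111111.11111111.11111111.11100000
AND operation:
Net:  00000111.10101100.10000010.10100000
Network: 7.172.130.160/27


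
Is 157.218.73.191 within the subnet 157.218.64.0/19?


Subnet network: 157.218.64.0
Test IP AND mask: 157.218.64.0
Yes, 157.218.73.191 is in 157.218.64.0/19


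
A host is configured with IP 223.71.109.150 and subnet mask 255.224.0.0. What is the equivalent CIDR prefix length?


Binary: 11111111.11100000.00000000.00000000
Count leading 1s
Prefix: /11


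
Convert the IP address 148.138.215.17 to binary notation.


148 = 10010100
138 = 10001010
215 = 11010111
17 = 00010001
Binary: 10010100.10001010.11010111.00010001


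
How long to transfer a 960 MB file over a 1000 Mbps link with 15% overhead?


Effective throughput = 1000 * (1 - 15/100) = 850 Mbps
File size in Mb = 960 * 8 = 7680 Mb
Time = 7680 / 850
Time = 9.0353 seconds


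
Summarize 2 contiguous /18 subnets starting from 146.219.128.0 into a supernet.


Original prefix: /18
Number of subnets: 2 = 2^1
New prefix = 18 - 1 = 17
Supernet: 146.219.128.0/17


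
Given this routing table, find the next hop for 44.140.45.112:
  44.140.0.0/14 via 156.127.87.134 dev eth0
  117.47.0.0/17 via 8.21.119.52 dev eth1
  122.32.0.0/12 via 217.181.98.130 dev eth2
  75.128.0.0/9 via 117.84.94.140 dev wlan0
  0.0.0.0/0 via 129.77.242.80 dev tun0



Longest prefix match for 44.140.45.112:
  /14 44.140.0.0: MATCH
  /17 117.47.0.0: no
  /12 122.32.0.0: no
  /9 75.128.0.0: no
  /0 0.0.0.0: MATCH
Selected: next-hop 156.127.87.134 via eth0 (matched /14)


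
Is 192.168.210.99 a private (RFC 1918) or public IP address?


RFC 1918 private ranges:
  10.0.0.0/8 (10.0.0.0 - 10.255.255.255)
  172.16.0.0/12 (172.16.0.0 - 172.31.255.255)
  192.168.0.0/16 (192.168.0.0 - 192.168.255.255)
Private (in 192.168.0.0/16)


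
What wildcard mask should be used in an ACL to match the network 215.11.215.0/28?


Subnet mask: 255.255.255.240
Wildcard = 255.255.255.255 - subnet mask
255 - 255 = 0
255 - 255 = 0
255 - 255 = 0
255 - 240 = 15
Wildcard: 0.0.0.15


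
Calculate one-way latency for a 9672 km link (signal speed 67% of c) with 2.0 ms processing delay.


Speed = 0.67 * 3e5 km/s = 201000 km/s
Propagation delay = 9672 / 201000 = 0.0481 s = 48.1194 ms
Processing delay = 2.0 ms
Total one-way latency = 50.1194 ms


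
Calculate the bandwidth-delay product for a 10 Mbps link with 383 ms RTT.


BDP = bandwidth * RTT
= 10 Mbps * 383 ms
= 10 * 1e6 * 383 / 1000 bits
= 3830000 bits
= 478750 bytes
= 467.5293 KB
BDP = 3830000 bits (478750 bytes)


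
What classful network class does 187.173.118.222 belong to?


First octet: 187
Binary: 10111011
10xxxxxx -> Class B (128-191)
Class B, default mask 255.255.0.0 (/16)


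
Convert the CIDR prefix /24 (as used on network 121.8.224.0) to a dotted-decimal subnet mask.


/24 means 24 network bits, 8 host bits
Binary: 11111111111111111111111100000000
Mask: 255.255.255.0


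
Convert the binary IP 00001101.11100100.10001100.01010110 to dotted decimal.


00001101 = 13
11100100 = 228
10001100 = 140
01010110 = 86
IP: 13.228.140.86


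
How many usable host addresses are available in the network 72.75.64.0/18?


Host bits = 32 - 18 = 14
Total addresses = 2^14 = 16384
Usable = total - 2 (network and broadcast)
Usable hosts: 16382


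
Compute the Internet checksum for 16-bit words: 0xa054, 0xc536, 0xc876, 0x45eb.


Sum all words (with carry folding):
+ 0xa054 = 0xa054
+ 0xc536 = 0x658b
+ 0xc876 = 0x2e02
+ 0x45eb = 0x73ed
One's complement: ~0x73ed
Checksum = 0x8c12


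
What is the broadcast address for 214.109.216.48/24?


Network: 214.109.216.0/24
Host bits = 8
Set all host bits to 1:
Broadcast: 214.109.216.255


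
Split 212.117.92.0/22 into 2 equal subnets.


New prefix = 22 + 1 = 23
Each subnet has 512 addresses
  212.117.92.0/23
  212.117.94.0/23
Subnets: 212.117.92.0/23, 212.117.94.0/23


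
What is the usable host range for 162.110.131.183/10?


Network: 162.64.0.0
Broadcast: 162.127.255.255
First usable = network + 1
Last usable = broadcast - 1
Range: 162.64.0.1 to 162.127.255.254


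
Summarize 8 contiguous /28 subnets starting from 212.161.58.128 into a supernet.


Original prefix: /28
Number of subnets: 8 = 2^3
New prefix = 28 - 3 = 25
Supernet: 212.161.58.128/25


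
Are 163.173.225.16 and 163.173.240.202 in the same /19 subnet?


Mask: 255.255.224.0
163.173.225.16 AND mask = 163.173.224.0
163.173.240.202 AND mask = 163.173.224.0
Yes, same subnet (163.173.224.0)


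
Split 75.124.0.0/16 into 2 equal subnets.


New prefix = 16 + 1 = 17
Each subnet has 32768 addresses
  75.124.0.0/17
  75.124.128.0/17
Subnets: 75.124.0.0/17, 75.124.128.0/17


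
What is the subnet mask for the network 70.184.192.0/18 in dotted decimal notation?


/18 means 18 network bits, 14 host bits
Binary: 11111111111111111100000000000000
Mask: 255.255.192.0


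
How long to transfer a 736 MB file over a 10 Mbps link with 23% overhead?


Effective throughput = 10 * (1 - 23/100) = 7.7 Mbps
File size in Mb = 736 * 8 = 5888 Mb
Time = 5888 / 7.7
Time = 764.6753 seconds


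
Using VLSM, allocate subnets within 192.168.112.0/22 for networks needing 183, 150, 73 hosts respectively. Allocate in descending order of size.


183 hosts -> /24 (254 usable): 192.168.112.0/24
150 hosts -> /24 (254 usable): 192.168.113.0/24
73 hosts -> /25 (126 usable): 192.168.114.0/25
Allocation: 192.168.112.0/24 (183 hosts, 254 usable); 192.168.113.0/24 (150 hosts, 254 usable); 192.168.114.0/25 (73 hosts, 126 usable)


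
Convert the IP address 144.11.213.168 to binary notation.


144 = 10010000
11 = 00001011
213 = 11010101
168 = 10101000
Binary: 10010000.00001011.11010101.10101000


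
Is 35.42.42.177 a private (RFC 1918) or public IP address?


RFC 1918 private ranges:
  10.0.0.0/8 (10.0.0.0 - 10.255.255.255)
  172.16.0.0/12 (172.16.0.0 - 172.31.255.255)
  192.168.0.0/16 (192.168.0.0 - 192.168.255.255)
Public (not in any RFC 1918 range)


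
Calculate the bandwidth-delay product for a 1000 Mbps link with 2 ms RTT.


BDP = bandwidth * RTT
= 1000 Mbps * 2 ms
= 1000 * 1e6 * 2 / 1000 bits
= 2000000 bits
= 250000 bytes
= 244.1406 KB
BDP = 2000000 bits (250000 bytes)


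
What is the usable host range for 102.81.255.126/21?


Network: 102.81.248.0
Broadcast: 102.81.255.255
First usable = network + 1
Last usable = broadcast - 1
Range: 102.81.248.1 to 102.81.255.254


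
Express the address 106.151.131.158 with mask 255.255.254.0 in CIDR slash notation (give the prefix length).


Binary: 11111111.11111111.11111110.00000000
Count leading 1s
Prefix: /23


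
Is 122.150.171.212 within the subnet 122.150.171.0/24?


Subnet network: 122.150.171.0
Test IP AND mask: 122.150.171.0
Yes, 122.150.171.212 is in 122.150.171.0/24


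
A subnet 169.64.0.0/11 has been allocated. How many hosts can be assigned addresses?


Host bits = 32 - 11 = 21
Total addresses = 2^21 = 2097152
Usable = total - 2 (network and broadcast)
Usable hosts: 2097150


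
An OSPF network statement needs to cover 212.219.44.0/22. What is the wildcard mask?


Subnet mask: 255.255.252.0
Wildcard = 255.255.255.255 - subnet mask
255 - 255 = 0
255 - 255 = 0
255 - 252 = 3
255 - 0 = 255
Wildcard: 0.0.3.255


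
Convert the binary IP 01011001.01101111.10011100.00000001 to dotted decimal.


01011001 = 89
01101111 = 111
10011100 = 156
00000001 = 1
IP: 89.111.156.1


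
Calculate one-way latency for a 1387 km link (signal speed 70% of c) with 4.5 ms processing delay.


Speed = 0.7 * 3e5 km/s = 210000 km/s
Propagation delay = 1387 / 210000 = 0.0066 s = 6.6048 ms
Processing delay = 4.5 ms
Total one-way latency = 11.1048 ms


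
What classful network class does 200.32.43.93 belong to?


First octet: 200
Binary: 11001000
110xxxxx -> Class C (192-223)
Class C, default mask 255.255.255.0 (/24)


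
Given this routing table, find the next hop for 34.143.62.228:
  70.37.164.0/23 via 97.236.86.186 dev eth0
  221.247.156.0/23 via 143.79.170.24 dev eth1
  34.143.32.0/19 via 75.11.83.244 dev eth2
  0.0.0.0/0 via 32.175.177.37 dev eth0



Longest prefix match for 34.143.62.228:
  /23 70.37.164.0: no
  /23 221.247.156.0: no
  /19 34.143.32.0: MATCH
  /0 0.0.0.0: MATCH
Selected: next-hop 75.11.83.244 via eth2 (matched /19)


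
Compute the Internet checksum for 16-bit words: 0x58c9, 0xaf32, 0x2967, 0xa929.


Sum all words (with carry folding):
+ 0x58c9 = 0x58c9
+ 0xaf32 = 0x07fc
+ 0x2967 = 0x3163
+ 0xa929 = 0xda8c
One's complement: ~0xda8c
Checksum = 0x2573


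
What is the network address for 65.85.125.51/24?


IP:   01000001.01010101.01111101.00110011
Mask: 11111111.11111111.11111111.00000000
AND operation:
Net:  01000001.01010101.01111101.00000000
Network: 65.85.125.0/24


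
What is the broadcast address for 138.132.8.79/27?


Network: 138.132.8.64/27
Host bits = 5
Set all host bits to 1:
Broadcast: 138.132.8.95


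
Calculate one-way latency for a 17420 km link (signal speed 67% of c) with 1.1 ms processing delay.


Speed = 0.67 * 3e5 km/s = 201000 km/s
Propagation delay = 17420 / 201000 = 0.0867 s = 86.6667 ms
Processing delay = 1.1 ms
Total one-way latency = 87.7667 ms


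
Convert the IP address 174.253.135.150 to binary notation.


174 = 10101110
253 = 11111101
135 = 10000111
150 = 10010110
Binary: 10101110.11111101.10000111.10010110


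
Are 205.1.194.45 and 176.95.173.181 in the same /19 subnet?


Mask: 255.255.224.0
205.1.194.45 AND mask = 205.1.192.0
176.95.173.181 AND mask = 176.95.160.0
No, different subnets (205.1.192.0 vs 176.95.160.0)


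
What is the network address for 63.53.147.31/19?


IP:   00111111.00110101.10010011.00011111
Mask: 11111111.11111111.11100000.00000000
AND operation:
Net:  00111111.00110101.10000000.00000000
Network: 63.53.128.0/19


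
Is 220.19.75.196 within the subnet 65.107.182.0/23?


Subnet network: 65.107.182.0
Test IP AND mask: 220.19.74.0
No, 220.19.75.196 is not in 65.107.182.0/23


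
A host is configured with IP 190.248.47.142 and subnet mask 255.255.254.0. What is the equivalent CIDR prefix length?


Binary: 11111111.11111111.11111110.00000000
Count leading 1s
Prefix: /23


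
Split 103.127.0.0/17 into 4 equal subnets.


New prefix = 17 + 2 = 19
Each subnet has 8192 addresses
  103.127.0.0/19
  103.127.32.0/19
  103.127.64.0/19
  103.127.96.0/19
Subnets: 103.127.0.0/19, 103.127.32.0/19, 103.127.64.0/19, 103.127.96.0/19


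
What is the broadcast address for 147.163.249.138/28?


Network: 147.163.249.128/28
Host bits = 4
Set all host bits to 1:
Broadcast: 147.163.249.143


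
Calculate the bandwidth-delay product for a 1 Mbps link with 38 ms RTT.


BDP = bandwidth * RTT
= 1 Mbps * 38 ms
= 1 * 1e6 * 38 / 1000 bits
= 38000 bits
= 4750 bytes
= 4.6387 KB
BDP = 38000 bits (4750 bytes)


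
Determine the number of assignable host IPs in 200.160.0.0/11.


Host bits = 32 - 11 = 21
Total addresses = 2^21 = 2097152
Usable = total - 2 (network and broadcast)
Usable hosts: 2097150


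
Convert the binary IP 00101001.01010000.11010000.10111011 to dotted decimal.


00101001 = 41
01010000 = 80
11010000 = 208
10111011 = 187
IP: 41.80.208.187


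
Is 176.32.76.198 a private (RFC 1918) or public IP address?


RFC 1918 private ranges:
  10.0.0.0/8 (10.0.0.0 - 10.255.255.255)
  172.16.0.0/12 (172.16.0.0 - 172.31.255.255)
  192.168.0.0/16 (192.168.0.0 - 192.168.255.255)
Public (not in any RFC 1918 range)


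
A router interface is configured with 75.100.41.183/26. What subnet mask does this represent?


/26 means 26 network bits, 6 host bits
Binary: 11111111111111111111111111000000
Mask: 255.255.255.192


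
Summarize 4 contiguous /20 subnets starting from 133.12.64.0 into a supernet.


Original prefix: /20
Number of subnets: 4 = 2^2
New prefix = 20 - 2 = 18
Supernet: 133.12.64.0/18


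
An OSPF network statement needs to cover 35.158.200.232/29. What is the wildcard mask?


Subnet mask: 255.255.255.248
Wildcard = 255.255.255.255 - subnet mask
255 - 255 = 0
255 - 255 = 0
255 - 255 = 0
255 - 248 = 7
Wildcard: 0.0.0.7


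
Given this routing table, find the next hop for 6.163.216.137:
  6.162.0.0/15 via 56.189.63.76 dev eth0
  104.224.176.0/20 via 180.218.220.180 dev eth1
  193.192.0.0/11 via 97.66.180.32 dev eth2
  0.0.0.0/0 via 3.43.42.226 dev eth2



Longest prefix match for 6.163.216.137:
  /15 6.162.0.0: MATCH
  /20 104.224.176.0: no
  /11 193.192.0.0: no
  /0 0.0.0.0: MATCH
Selected: next-hop 56.189.63.76 via eth0 (matched /15)


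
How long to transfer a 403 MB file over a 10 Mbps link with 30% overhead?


Effective throughput = 10 * (1 - 30/100) = 7 Mbps
File size in Mb = 403 * 8 = 3224 Mb
Time = 3224 / 7
Time = 460.5714 seconds


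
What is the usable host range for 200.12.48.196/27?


Network: 200.12.48.192
Broadcast: 200.12.48.223
First usable = network + 1
Last usable = broadcast - 1
Range: 200.12.48.193 to 200.12.48.222


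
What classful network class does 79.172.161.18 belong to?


First octet: 79
Binary: 01001111
0xxxxxxx -> Class A (1-126)
Class A, default mask 255.0.0.0 (/8)


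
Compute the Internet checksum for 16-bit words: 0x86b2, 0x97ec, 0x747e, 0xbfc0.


Sum all words (with carry folding):
+ 0x86b2 = 0x86b2
+ 0x97ec = 0x1e9f
+ 0x747e = 0x931d
+ 0xbfc0 = 0x52de
One's complement: ~0x52de
Checksum = 0xad21


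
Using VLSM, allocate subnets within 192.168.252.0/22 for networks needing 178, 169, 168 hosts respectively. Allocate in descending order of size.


178 hosts -> /24 (254 usable): 192.168.252.0/24
169 hosts -> /24 (254 usable): 192.168.253.0/24
168 hosts -> /24 (254 usable): 192.168.254.0/24
Allocation: 192.168.252.0/24 (178 hosts, 254 usable); 192.168.253.0/24 (169 hosts, 254 usable); 192.168.254.0/24 (168 hosts, 254 usable)


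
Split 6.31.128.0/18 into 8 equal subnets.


New prefix = 18 + 3 = 21
Each subnet has 2048 addresses
  6.31.128.0/21
  6.31.136.0/21
  6.31.144.0/21
  6.31.152.0/21
  6.31.160.0/21
  6.31.168.0/21
  6.31.176.0/21
  6.31.184.0/21
Subnets: 6.31.128.0/21, 6.31.136.0/21, 6.31.144.0/21, 6.31.152.0/21, 6.31.160.0/21, 6.31.168.0/21, 6.31.176.0/21, 6.31.184.0/21


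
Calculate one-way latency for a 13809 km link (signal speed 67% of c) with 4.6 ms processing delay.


Speed = 0.67 * 3e5 km/s = 201000 km/s
Propagation delay = 13809 / 201000 = 0.0687 s = 68.7015 ms
Processing delay = 4.6 ms
Total one-way latency = 73.3015 ms


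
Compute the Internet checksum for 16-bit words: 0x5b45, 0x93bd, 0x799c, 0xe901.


Sum all words (with carry folding):
+ 0x5b45 = 0x5b45
+ 0x93bd = 0xef02
+ 0x799c = 0x689f
+ 0xe901 = 0x51a1
One's complement: ~0x51a1
Checksum = 0xae5e


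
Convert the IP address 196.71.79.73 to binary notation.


196 = 11000100
71 = 01000111
79 = 01001111
73 = 01001001
Binary: 11000100.01000111.01001111.01001001


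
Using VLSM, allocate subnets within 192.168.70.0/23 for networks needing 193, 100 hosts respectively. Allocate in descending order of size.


193 hosts -> /24 (254 usable): 192.168.70.0/24
100 hosts -> /25 (126 usable): 192.168.71.0/25
Allocation: 192.168.70.0/24 (193 hosts, 254 usable); 192.168.71.0/25 (100 hosts, 126 usable)


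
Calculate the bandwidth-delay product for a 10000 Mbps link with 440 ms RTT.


BDP = bandwidth * RTT
= 10000 Mbps * 440 ms
= 10000 * 1e6 * 440 / 1000 bits
= 4400000000 bits
= 550000000 bytes
= 537109.375 KB
BDP = 4400000000 bits (550000000 bytes)


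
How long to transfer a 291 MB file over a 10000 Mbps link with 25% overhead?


Effective throughput = 10000 * (1 - 25/100) = 7500 Mbps
File size in Mb = 291 * 8 = 2328 Mb
Time = 2328 / 7500
Time = 0.3104 seconds


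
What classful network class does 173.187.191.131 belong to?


First octet: 173
Binary: 10101101
10xxxxxx -> Class B (128-191)
Class B, default mask 255.255.0.0 (/16)
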